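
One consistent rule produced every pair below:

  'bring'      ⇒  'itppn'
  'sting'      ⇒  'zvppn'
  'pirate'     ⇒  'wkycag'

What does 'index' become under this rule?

ppkge

Shifts by position in bring: pos 0: b→i (+7), pos 1: r→t (+2), pos 2: i→p (+7), pos 3: n→p (+2) — repeating every 2. The shifts repeat in a cycle of length 2: positions 0,1,… shift by +7, +2, then the pattern repeats.
Applying it to index: i+7=p, n+2=p, d+7=k, e+2=g, x+7=e.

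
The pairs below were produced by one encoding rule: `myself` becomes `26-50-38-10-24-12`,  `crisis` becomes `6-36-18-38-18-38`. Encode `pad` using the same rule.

m(#13)→26 and y(#25)→50: differences scale by 2, so n = 2·pos + 0. Each letter becomes 2×(its alphabet position, a=1..z=26).
Applying it to pad: p=16→32, a=1→2, d=4→8.

32-2-8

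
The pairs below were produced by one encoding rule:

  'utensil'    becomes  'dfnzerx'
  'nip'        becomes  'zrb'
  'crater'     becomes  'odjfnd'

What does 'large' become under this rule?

xjdsn

The rule splits by letter class: vowels +9, consonants +12.
For large: l(cons)+12=x, a(vowel)+9=j, r(cons)+12=d, g(cons)+12=s, e(vowel)+9=n.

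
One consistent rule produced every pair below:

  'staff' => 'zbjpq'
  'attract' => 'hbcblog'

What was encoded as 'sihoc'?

In staff: s→z is +7, t→b is +8, a→j is +9, f→p is +10 — the shift increases by 1 each position. Each letter shifts forward by (position + 7), i.e. 7, 8, 9, … — the shift grows by one for each successive letter.
Decoding sihoc: s−7=l, i−8=a, h−9=y, o−10=e, c−11=r.

layer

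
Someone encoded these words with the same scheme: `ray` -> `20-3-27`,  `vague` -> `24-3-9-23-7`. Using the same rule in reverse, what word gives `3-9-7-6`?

Letters become their 1-based position plus 2 (so a→3, b→4, …).
Reversing it on 3-9-7-6: 3→(3−2)÷1=1=a, 9→(9−2)÷1=7=g, 7→(7−2)÷1=5=e, 6→(6−2)÷1=4=d.

aged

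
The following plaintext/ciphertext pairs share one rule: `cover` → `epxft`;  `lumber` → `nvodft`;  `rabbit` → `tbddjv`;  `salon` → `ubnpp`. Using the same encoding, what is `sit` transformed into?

The shift depends on letter class: consonant c→e is +2, but vowel o→p is +1. The rule splits by letter class: vowels +1, consonants +2.
Applying it to sit: s(cons)+2=u, i(vowel)+1=j, t(cons)+2=v.

ujv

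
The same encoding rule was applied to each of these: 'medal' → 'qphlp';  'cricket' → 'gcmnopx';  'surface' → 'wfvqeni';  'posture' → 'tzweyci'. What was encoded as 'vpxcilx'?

Shifts by position in medal: pos 0: m→q (+4), pos 1: e→p (+11), pos 2: d→h (+4), pos 3: a→l (+11) — repeating every 2. It's a Vigenère-style cipher with numeric key [4,11]: position i shifts by key[i mod 2].
Reversing it on vpxcilx: v−4=r, p−11=e, x−4=t, c−11=r, i−4=e, l−11=a, x−4=t.

retreat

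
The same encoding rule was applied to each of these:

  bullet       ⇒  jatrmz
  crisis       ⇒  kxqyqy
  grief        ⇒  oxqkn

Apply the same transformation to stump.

Shifts by position in bullet: pos 0: b→j (+8), pos 1: u→a (+6), pos 2: l→t (+8), pos 3: l→r (+6) — repeating every 2. The shifts repeat in a cycle of length 2: positions 0,1,… shift by +8, +6, then the pattern repeats.
On stump: s+8=a, t+6=z, u+8=c, m+6=s, p+8=x.

azcsx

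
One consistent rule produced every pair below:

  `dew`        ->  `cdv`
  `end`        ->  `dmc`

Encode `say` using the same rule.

Compare letters: d→c is +25, e→d is +25, w→v is +25 — a constant shift. Every letter moves 25 places later in the alphabet, wrapping around z→a.
On say: s+25=r, a+25=z, y+25=x.

rzx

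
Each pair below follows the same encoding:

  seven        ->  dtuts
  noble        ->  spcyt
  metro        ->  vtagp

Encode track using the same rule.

agfzb

s(18)→d(3) and e(4)→t(19) fit y≡23x+5 (mod 26); the inverse of 23 mod 26 is 17. This is an affine cipher: with a=0,…,z=25, each position x becomes (23x+5) mod 26.
On track: t(19)→23·19+5≡0=a; r(17)→23·17+5≡6=g; a(0)→23·0+5≡5=f; c(2)→23·2+5≡25=z; k(10)→23·10+5≡1=b (all mod 26).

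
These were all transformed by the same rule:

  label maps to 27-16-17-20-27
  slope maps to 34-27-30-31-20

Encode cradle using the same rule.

18-33-16-19-27-20

l is letter #12 and maps to 27: an offset of 15. Each letter is replaced by its alphabet position (a=1..z=26) + 15.
Applying it to cradle: c=3→18, r=18→33, a=1→16, d=4→19, l=12→27, e=5→20.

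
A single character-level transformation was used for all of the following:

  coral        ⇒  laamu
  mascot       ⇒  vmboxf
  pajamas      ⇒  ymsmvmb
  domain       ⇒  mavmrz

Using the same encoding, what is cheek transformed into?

It's a Vigenère-style cipher with numeric key [9,12]: position i shifts by key[i mod 2].
On cheek: c+9=l, h+12=t, e+9=n, e+12=q, k+9=t.

ltnqt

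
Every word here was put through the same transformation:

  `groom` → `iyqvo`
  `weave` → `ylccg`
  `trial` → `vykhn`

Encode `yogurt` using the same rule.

It's a Vigenère-style cipher with numeric key [2,7]: position i shifts by key[i mod 2].
On yogurt: y+2=a, o+7=v, g+2=i, u+7=b, r+2=t, t+7=a.

avibta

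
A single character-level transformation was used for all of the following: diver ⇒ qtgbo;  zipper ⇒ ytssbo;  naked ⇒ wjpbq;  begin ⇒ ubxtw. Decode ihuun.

hobby

Each letter's alphabet position (a=0..z=25) is mapped through 11·x+9 mod 26 — an affine cipher.
Decoding ihuun: i(8)→19·(8−9)≡7=h; h(7)→19·(7−9)≡14=o; u(20)→19·(20−9)≡1=b; u(20)→19·(20−9)≡1=b; n(13)→19·(13−9)≡24=y (all mod 26).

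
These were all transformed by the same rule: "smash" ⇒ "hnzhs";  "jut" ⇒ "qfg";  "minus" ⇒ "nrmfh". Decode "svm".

hen

Each pair mirrors across the alphabet (s↔h, m↔n, a↔z): positions sum to 25. Each letter is replaced by its mirror in the alphabet: a↔z, b↔y, c↔x, and so on (the Atbash cipher).
Reversing it on svm: s↔h, v↔e, m↔n.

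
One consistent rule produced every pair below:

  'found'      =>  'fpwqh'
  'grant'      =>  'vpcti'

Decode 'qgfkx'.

video

The output letters match the input read backwards, each shifted +2: found reversed is dnuof. The word is reversed, then every letter is shifted forward by 2.
Undoing it on qgfkx: shift back: q−2=o, g−2=e, f−2=d, k−2=i, x−2=v → oediv; then reverse → video.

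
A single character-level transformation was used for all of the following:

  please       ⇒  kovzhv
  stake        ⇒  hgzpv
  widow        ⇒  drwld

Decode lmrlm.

Each pair mirrors across the alphabet (p↔k, l↔o, e↔v): positions sum to 25. This is the alphabet-reversal cipher (Atbash): a becomes z, b becomes y, etc.
Undoing it on lmrlm: l↔o, m↔n, r↔i, l↔o, m↔n.

onion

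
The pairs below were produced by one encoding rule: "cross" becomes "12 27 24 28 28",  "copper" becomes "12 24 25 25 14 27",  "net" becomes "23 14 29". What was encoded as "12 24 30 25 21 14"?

c is letter #3 and maps to 12: an offset of 9. The number is (letter's place in the alphabet, a=1) + 9.
Reversing it on 12 24 30 25 21 14: 12→(12−9)÷1=3=c, 24→(24−9)÷1=15=o, 30→(30−9)÷1=21=u, 25→(25−9)÷1=16=p, 21→(21−9)÷1=12=l, 14→(14−9)÷1=5=e.

couple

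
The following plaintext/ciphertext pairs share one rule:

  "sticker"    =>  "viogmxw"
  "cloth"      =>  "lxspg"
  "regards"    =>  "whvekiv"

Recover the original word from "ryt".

pun

The output letters match the input read backwards, each shifted +4: sticker reversed is rekcits. Read the word backwards and shift each letter +4.
Reversing it on ryt: shift back: r−4=n, y−4=u, t−4=p → nup; then reverse → pun.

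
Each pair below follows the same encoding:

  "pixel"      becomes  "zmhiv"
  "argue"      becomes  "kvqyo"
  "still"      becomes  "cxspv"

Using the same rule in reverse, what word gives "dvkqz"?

Shifts by position in pixel: pos 0: p→z (+10), pos 1: i→m (+4), pos 2: x→h (+10), pos 3: e→i (+4) — repeating every 2. The shifts repeat in a cycle of length 2: positions 0,1,… shift by +10, +4, then the pattern repeats.
Undoing it on dvkqz: d−10=t, v−4=r, k−10=a, q−4=m, z−10=p.

tramp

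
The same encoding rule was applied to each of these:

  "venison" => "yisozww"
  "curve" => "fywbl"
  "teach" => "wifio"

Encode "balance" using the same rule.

eeqgukn

Each letter shifts forward by (position + 3), i.e. 3, 4, 5, … — the shift grows by one for each successive letter.
Applying it to balance: b+3=e, a+4=e, l+5=q, a+6=g, n+7=u, c+8=k, e+9=n.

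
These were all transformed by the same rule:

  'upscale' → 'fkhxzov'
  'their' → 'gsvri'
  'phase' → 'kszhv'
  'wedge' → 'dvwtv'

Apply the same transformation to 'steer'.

u(20)→f(5) and p(15)→k(10) fit y≡25x+25 (mod 26); the inverse of 25 mod 26 is 25. This is an affine cipher: with a=0,…,z=25, each position x becomes (25x+25) mod 26.
For steer: s(18)→25·18+25≡7=h; t(19)→25·19+25≡6=g; e(4)→25·4+25≡21=v; e(4)→25·4+25≡21=v; r(17)→25·17+25≡8=i (all mod 26).

hgvvi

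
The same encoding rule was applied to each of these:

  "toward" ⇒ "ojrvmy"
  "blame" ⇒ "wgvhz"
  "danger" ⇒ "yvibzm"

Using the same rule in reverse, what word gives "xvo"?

Compare letters: t→o is +21, o→j is +21, w→r is +21 — a constant shift. This is a Caesar cipher with shift 21.
Undoing it on xvo: x−21=c, v−21=a, o−21=t.

cat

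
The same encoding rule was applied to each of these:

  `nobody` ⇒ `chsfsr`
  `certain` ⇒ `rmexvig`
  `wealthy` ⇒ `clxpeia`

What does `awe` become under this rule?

iae

The output letters match the input read backwards, each shifted +4: nobody reversed is ydobon. Read the word backwards and shift each letter +4.
For awe: reverse → ewa; then shift: e+4=i, w+4=a, a+4=e.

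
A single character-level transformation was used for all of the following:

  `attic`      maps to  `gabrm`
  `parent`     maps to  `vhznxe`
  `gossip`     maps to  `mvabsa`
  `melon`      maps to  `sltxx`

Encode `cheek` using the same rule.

iomnu

In attic: a→g is +6, t→a is +7, t→b is +8, i→r is +9 — the shift increases by 1 each position. Letter i (0-indexed) is shifted by i+6, so successive shifts are 6, 7, 8, ….
Applying it to cheek: c+6=i, h+7=o, e+8=m, e+9=n, k+10=u.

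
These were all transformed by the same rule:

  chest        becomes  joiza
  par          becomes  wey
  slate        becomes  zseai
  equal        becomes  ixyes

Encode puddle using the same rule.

wykksi

The rule splits by letter class: vowels +4, consonants +7.
On puddle: p(cons)+7=w, u(vowel)+4=y, d(cons)+7=k, d(cons)+7=k, l(cons)+7=s, e(vowel)+4=i.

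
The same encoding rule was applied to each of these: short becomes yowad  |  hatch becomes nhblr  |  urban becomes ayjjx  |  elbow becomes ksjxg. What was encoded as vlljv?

Letter i (0-indexed) is shifted by i+6, so successive shifts are 6, 7, 8, ….
Decoding vlljv: v−6=p, l−7=e, l−8=d, j−9=a, v−10=l.

pedal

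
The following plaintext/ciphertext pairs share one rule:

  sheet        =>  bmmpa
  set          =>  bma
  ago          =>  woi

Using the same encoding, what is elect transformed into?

The word is reversed, then every letter is shifted forward by 8.
For elect: reverse → tcele; then shift: t+8=b, c+8=k, e+8=m, l+8=t, e+8=m.

bkmtm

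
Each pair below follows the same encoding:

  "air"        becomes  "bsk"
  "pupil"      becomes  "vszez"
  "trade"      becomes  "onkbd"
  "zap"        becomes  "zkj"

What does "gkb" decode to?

raw

The output letters match the input read backwards, each shifted +10: air reversed is ria. Two steps: reverse the string, then apply a Caesar shift of +10.
Undoing it on gkb: shift back: g−10=w, k−10=a, b−10=r → war; then reverse → raw.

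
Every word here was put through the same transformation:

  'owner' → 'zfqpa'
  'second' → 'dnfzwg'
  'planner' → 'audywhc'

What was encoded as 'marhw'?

brown

Shifts by position in owner: pos 0: o→z (+11), pos 1: w→f (+9), pos 2: n→q (+3), pos 3: e→p (+11), pos 4: r→a (+9) — repeating every 3. A repeating key of period 3 is used — shifts +11, +9, +3 over and over.
Undoing it on marhw: m−11=b, a−9=r, r−3=o, h−11=w, w−9=n.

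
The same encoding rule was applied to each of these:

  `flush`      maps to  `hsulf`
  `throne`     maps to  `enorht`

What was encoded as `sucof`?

focus

The output letters match the input read backwards: flush reversed is hsulf. The word is simply reversed.
Undoing it on sucof: then reverse → focus.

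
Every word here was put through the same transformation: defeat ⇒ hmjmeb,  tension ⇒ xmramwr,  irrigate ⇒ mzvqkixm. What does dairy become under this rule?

himzc

The shifts repeat in a cycle of length 2: positions 0,1,… shift by +4, +8, then the pattern repeats.
Applying it to dairy: d+4=h, a+8=i, i+4=m, r+8=z, y+4=c.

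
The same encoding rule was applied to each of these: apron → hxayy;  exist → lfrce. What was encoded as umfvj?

newly

In apron: a→h is +7, p→x is +8, r→a is +9, o→y is +10 — the shift increases by 1 each position. The shift increases by 1 at each position, starting from +7: 7, 8, 9, ….
Reversing it on umfvj: u−7=n, m−8=e, f−9=w, v−10=l, j−11=y.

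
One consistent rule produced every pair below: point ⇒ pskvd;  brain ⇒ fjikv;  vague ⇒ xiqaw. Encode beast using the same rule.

This is an affine cipher: with a=0,…,z=25, each position x becomes (23x+8) mod 26.
On beast: b(1)→23·1+8≡5=f; e(4)→23·4+8≡22=w; a(0)→23·0+8≡8=i; s(18)→23·18+8≡6=g; t(19)→23·19+8≡3=d (all mod 26).

fwigd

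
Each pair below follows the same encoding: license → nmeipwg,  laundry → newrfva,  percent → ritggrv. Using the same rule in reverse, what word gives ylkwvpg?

Shifts by position in license: pos 0: l→n (+2), pos 1: i→m (+4), pos 2: c→e (+2), pos 3: e→i (+4) — repeating every 2. A repeating key of period 2 is used — shifts +2, +4 over and over.
Decoding ylkwvpg: y−2=w, l−4=h, k−2=i, w−4=s, v−2=t, p−4=l, g−2=e.

whistle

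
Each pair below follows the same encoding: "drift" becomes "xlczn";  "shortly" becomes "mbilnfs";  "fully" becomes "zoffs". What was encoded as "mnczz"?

stiff

Compare letters: d→x is +20, r→l is +20, i→c is +20 — a constant shift. Every letter moves 20 places later in the alphabet, wrapping around z→a.
Decoding mnczz: m−20=s, n−20=t, c−20=i, z−20=f, z−20=f.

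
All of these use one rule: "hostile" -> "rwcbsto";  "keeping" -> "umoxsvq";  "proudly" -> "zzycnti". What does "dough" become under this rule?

Shifts by position in hostile: pos 0: h→r (+10), pos 1: o→w (+8), pos 2: s→c (+10), pos 3: t→b (+8) — repeating every 2. A repeating key of period 2 is used — shifts +10, +8 over and over.
For dough: d+10=n, o+8=w, u+10=e, g+8=o, h+10=r.

nweor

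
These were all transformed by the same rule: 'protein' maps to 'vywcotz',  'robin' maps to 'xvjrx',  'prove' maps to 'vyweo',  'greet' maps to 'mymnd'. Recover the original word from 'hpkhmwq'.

bicycle

In protein: p→v is +6, r→y is +7, o→w is +8, t→c is +9 — the shift increases by 1 each position. Each letter shifts forward by (position + 6), i.e. 6, 7, 8, … — the shift grows by one for each successive letter.
Decoding hpkhmwq: h−6=b, p−7=i, k−8=c, h−9=y, m−10=c, w−11=l, q−12=e.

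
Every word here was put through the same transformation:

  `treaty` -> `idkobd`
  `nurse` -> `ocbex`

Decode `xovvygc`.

Read the word backwards and shift each letter +10.
Decoding xovvygc: shift back: x−10=n, o−10=e, v−10=l, v−10=l, y−10=o, g−10=w, c−10=s → nellows; then reverse → swollen.

swollen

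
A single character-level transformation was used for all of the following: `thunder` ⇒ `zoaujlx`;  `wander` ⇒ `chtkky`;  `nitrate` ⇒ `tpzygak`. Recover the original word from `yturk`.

A repeating key of period 2 is used — shifts +6, +7 over and over.
Undoing it on yturk: y−6=s, t−7=m, u−6=o, r−7=k, k−6=e.

smoke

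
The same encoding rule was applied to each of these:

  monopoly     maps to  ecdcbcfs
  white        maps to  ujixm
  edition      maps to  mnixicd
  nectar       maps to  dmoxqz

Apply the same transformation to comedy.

ocemns

Each letter's alphabet position (a=0..z=25) is mapped through 25·x+16 mod 26 — an affine cipher.
For comedy: c(2)→25·2+16≡14=o; o(14)→25·14+16≡2=c; m(12)→25·12+16≡4=e; e(4)→25·4+16≡12=m; d(3)→25·3+16≡13=n; y(24)→25·24+16≡18=s (all mod 26).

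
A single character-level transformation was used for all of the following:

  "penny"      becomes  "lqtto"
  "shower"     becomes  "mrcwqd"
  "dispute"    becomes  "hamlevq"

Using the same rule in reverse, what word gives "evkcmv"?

p(15)→l(11) and e(4)→q(16) fit y≡9x+6 (mod 26); the inverse of 9 mod 26 is 3. Treating letters as 0–25, the rule is x ↦ 9x + 6 (mod 26).
Undoing it on evkcmv: e(4)→3·(4−6)≡20=u; v(21)→3·(21−6)≡19=t; k(10)→3·(10−6)≡12=m; c(2)→3·(2−6)≡14=o; m(12)→3·(12−6)≡18=s; v(21)→3·(21−6)≡19=t (all mod 26).

utmost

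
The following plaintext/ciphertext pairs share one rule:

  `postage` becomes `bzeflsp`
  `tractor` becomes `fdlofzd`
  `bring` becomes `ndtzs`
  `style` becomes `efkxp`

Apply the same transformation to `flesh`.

Two shifts are in play — +11 for a/e/i/o/u, +12 for every other letter.
On flesh: f(cons)+12=r, l(cons)+12=x, e(vowel)+11=p, s(cons)+12=e, h(cons)+12=t.

rxpet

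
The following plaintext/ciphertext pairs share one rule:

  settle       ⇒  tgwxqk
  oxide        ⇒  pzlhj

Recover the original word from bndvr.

alarm

In settle: s→t is +1, e→g is +2, t→w is +3, t→x is +4 — the shift increases by 1 each position. The shift increases by 1 at each position, starting from +1: 1, 2, 3, ….
Undoing it on bndvr: b−1=a, n−2=l, d−3=a, v−4=r, r−5=m.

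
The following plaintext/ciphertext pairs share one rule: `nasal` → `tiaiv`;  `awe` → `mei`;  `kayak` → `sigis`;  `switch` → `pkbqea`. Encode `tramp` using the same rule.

The output letters match the input read backwards, each shifted +8: nasal reversed is lasan. Two steps: reverse the string, then apply a Caesar shift of +8.
For tramp: reverse → pmart; then shift: p+8=x, m+8=u, a+8=i, r+8=z, t+8=b.

xuizb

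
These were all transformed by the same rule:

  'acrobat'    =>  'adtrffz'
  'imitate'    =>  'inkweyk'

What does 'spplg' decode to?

In acrobat: a→a is +0, c→d is +1, r→t is +2, o→r is +3 — the shift increases by 1 each position. Each letter shifts forward by its position index (0, 1, 2, …) — the shift grows by one for each successive letter.
Undoing it on spplg: s−0=s, p−1=o, p−2=n, l−3=i, g−4=c.

sonic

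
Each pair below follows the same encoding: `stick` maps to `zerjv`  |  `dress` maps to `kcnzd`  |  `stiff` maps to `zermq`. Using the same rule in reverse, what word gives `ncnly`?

green

Shifts by position in stick: pos 0: s→z (+7), pos 1: t→e (+11), pos 2: i→r (+9), pos 3: c→j (+7), pos 4: k→v (+11) — repeating every 3. It's a Vigenère-style cipher with numeric key [7,11,9]: position i shifts by key[i mod 3].
Undoing it on ncnly: n−7=g, c−11=r, n−9=e, l−7=e, y−11=n.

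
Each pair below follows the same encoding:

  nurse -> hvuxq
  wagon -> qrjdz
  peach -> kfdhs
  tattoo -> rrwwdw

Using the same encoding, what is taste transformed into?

The output letters match the input read backwards, each shifted +3: nurse reversed is esrun. Two steps: reverse the string, then apply a Caesar shift of +3.
On taste: reverse → etsat; then shift: e+3=h, t+3=w, s+3=v, a+3=d, t+3=w.

hwvdw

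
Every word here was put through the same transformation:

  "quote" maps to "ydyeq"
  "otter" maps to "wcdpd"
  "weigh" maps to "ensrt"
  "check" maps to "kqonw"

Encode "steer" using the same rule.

In quote: q→y is +8, u→d is +9, o→y is +10, t→e is +11 — the shift increases by 1 each position. Each letter shifts forward by (position + 8), i.e. 8, 9, 10, … — the shift grows by one for each successive letter.
On steer: s+8=a, t+9=c, e+10=o, e+11=p, r+12=d.

acopd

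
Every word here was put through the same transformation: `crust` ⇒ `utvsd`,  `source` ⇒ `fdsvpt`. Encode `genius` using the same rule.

tvjofh

Two steps: reverse the string, then apply a Caesar shift of +1.
Applying it to genius: reverse → suineg; then shift: s+1=t, u+1=v, i+1=j, n+1=o, e+1=f, g+1=h.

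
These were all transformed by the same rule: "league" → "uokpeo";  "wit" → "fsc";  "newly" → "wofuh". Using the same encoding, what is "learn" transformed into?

uokaw

Two shifts are in play — +10 for a/e/i/o/u, +9 for every other letter.
On learn: l(cons)+9=u, e(vowel)+10=o, a(vowel)+10=k, r(cons)+9=a, n(cons)+9=w.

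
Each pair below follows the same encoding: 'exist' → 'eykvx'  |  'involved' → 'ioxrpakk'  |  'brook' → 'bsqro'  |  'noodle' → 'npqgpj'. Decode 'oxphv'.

owner

In exist: e→e is +0, x→y is +1, i→k is +2, s→v is +3 — the shift increases by 1 each position. Letter i (0-indexed) is shifted by i+0, so successive shifts are 0, 1, 2, ….
Undoing it on oxphv: o−0=o, x−1=w, p−2=n, h−3=e, v−4=r.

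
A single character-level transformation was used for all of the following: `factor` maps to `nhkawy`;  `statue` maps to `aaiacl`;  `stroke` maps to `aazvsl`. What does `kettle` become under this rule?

Shifts by position in factor: pos 0: f→n (+8), pos 1: a→h (+7), pos 2: c→k (+8), pos 3: t→a (+7) — repeating every 2. It's a Vigenère-style cipher with numeric key [8,7]: position i shifts by key[i mod 2].
On kettle: k+8=s, e+7=l, t+8=b, t+7=a, l+8=t, e+7=l.

slbatl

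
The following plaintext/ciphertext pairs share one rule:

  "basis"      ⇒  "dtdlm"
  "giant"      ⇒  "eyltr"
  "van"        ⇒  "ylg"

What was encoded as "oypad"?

spend

The output letters match the input read backwards, each shifted +11: basis reversed is sisab. Two steps: reverse the string, then apply a Caesar shift of +11.
Undoing it on oypad: shift back: o−11=d, y−11=n, p−11=e, a−11=p, d−11=s → dneps; then reverse → spend.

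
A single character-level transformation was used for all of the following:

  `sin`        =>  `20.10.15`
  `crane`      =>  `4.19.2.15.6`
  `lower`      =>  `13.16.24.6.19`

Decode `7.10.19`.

s is letter #19 and maps to 20: an offset of 1. Each letter is replaced by its alphabet position (a=1..z=26) + 1.
Reversing it on 7.10.19: 7→(7−1)÷1=6=f, 10→(10−1)÷1=9=i, 19→(19−1)÷1=18=r.

fir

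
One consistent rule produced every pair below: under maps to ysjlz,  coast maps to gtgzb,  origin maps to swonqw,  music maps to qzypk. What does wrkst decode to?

In under: u→y is +4, n→s is +5, d→j is +6, e→l is +7 — the shift increases by 1 each position. Each letter shifts forward by (position + 4), i.e. 4, 5, 6, … — the shift grows by one for each successive letter.
Reversing it on wrkst: w−4=s, r−5=m, k−6=e, s−7=l, t−8=l.

smell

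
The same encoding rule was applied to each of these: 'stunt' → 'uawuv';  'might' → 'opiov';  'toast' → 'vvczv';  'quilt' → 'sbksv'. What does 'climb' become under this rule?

Shifts by position in stunt: pos 0: s→u (+2), pos 1: t→a (+7), pos 2: u→w (+2), pos 3: n→u (+7) — repeating every 2. A repeating key of period 2 is used — shifts +2, +7 over and over.
On climb: c+2=e, l+7=s, i+2=k, m+7=t, b+2=d.

esktd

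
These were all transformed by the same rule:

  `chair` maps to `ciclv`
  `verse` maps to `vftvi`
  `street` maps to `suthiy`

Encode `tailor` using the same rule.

tbkosw

In chair: c→c is +0, h→i is +1, a→c is +2, i→l is +3 — the shift increases by 1 each position. Letter i (0-indexed) is shifted by i+0, so successive shifts are 0, 1, 2, ….
On tailor: t+0=t, a+1=b, i+2=k, l+3=o, o+4=s, r+5=w.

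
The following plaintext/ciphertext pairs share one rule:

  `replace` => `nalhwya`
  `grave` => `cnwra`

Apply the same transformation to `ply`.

Compare letters: r→n is +22, e→a is +22, p→l is +22 — a constant shift. This is a Caesar cipher with shift 22.
Applying it to ply: p+22=l, l+22=h, y+22=u.

lhu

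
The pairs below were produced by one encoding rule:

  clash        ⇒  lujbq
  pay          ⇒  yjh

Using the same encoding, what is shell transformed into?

It's a constant shift of +9 (ROT9).
On shell: s+9=b, h+9=q, e+9=n, l+9=u, l+9=u.

bqnuu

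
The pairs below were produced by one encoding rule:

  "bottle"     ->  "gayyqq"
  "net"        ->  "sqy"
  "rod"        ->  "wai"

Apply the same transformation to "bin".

Two shifts are in play — +12 for a/e/i/o/u, +5 for every other letter.
Applying it to bin: b(cons)+5=g, i(vowel)+12=u, n(cons)+5=s.

gus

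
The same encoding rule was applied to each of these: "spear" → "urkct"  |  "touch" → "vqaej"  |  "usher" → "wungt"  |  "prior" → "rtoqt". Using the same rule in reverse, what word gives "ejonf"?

child

Shifts by position in spear: pos 0: s→u (+2), pos 1: p→r (+2), pos 2: e→k (+6), pos 3: a→c (+2), pos 4: r→t (+2) — repeating every 3. It's a Vigenère-style cipher with numeric key [2,2,6]: position i shifts by key[i mod 3].
Reversing it on ejonf: e−2=c, j−2=h, o−6=i, n−2=l, f−2=d.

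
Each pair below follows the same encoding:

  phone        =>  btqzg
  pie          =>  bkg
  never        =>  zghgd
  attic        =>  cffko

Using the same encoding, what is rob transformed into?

dqn

The rule splits by letter class: vowels +2, consonants +12.
Applying it to rob: r(cons)+12=d, o(vowel)+2=q, b(cons)+12=n.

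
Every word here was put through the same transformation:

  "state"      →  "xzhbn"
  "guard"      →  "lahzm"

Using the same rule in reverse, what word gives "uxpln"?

pride

Each letter shifts forward by (position + 5), i.e. 5, 6, 7, … — the shift grows by one for each successive letter.
Reversing it on uxpln: u−5=p, x−6=r, p−7=i, l−8=d, n−9=e.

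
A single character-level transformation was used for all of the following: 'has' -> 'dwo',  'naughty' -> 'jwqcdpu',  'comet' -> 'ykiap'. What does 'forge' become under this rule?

bknca

Compare letters: h→d is +22, a→w is +22, s→o is +22 — a constant shift. Each letter is shifted forward by 22 in the alphabet (a Caesar shift of +22).
For forge: f+22=b, o+22=k, r+22=n, g+22=c, e+22=a.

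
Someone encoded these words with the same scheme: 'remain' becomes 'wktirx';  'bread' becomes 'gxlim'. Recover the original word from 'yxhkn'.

In remain: r→w is +5, e→k is +6, m→t is +7, a→i is +8 — the shift increases by 1 each position. Each letter shifts forward by (position + 5), i.e. 5, 6, 7, … — the shift grows by one for each successive letter.
Reversing it on yxhkn: y−5=t, x−6=r, h−7=a, k−8=c, n−9=e.

trace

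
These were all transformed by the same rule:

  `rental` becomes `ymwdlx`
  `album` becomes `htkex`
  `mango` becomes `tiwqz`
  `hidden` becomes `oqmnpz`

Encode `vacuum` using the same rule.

cilefy

In rental: r→y is +7, e→m is +8, n→w is +9, t→d is +10 — the shift increases by 1 each position. Each letter shifts forward by (position + 7), i.e. 7, 8, 9, … — the shift grows by one for each successive letter.
For vacuum: v+7=c, a+8=i, c+9=l, u+10=e, u+11=f, m+12=y.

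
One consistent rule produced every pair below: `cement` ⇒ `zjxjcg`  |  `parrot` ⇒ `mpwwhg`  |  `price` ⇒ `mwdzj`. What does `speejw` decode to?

ladder

c(2)→z(25) and e(4)→j(9) fit y≡5x+15 (mod 26); the inverse of 5 mod 26 is 21. This is an affine cipher: with a=0,…,z=25, each position x becomes (5x+15) mod 26.
Decoding speejw: s(18)→21·(18−15)≡11=l; p(15)→21·(15−15)≡0=a; e(4)→21·(4−15)≡3=d; e(4)→21·(4−15)≡3=d; j(9)→21·(9−15)≡4=e; w(22)→21·(22−15)≡17=r (all mod 26).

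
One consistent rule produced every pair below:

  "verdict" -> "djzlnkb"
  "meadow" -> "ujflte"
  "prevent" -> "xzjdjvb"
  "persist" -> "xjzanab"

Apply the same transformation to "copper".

The shift depends on letter class: consonant v→d is +8, but vowel e→j is +5. The rule splits by letter class: vowels +5, consonants +8.
On copper: c(cons)+8=k, o(vowel)+5=t, p(cons)+8=x, p(cons)+8=x, e(vowel)+5=j, r(cons)+8=z.

ktxxjz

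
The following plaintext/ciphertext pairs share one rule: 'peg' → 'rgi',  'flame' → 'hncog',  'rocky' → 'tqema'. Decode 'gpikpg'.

engine

Compare letters: p→r is +2, e→g is +2, g→i is +2 — a constant shift. Each letter is shifted forward by 2 in the alphabet (a Caesar shift of +2).
Decoding gpikpg: g−2=e, p−2=n, i−2=g, k−2=i, p−2=n, g−2=e.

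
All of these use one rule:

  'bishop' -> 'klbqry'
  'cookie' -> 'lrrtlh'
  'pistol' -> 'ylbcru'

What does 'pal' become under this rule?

The shift depends on letter class: consonant b→k is +9, but vowel i→l is +3. Vowels shift forward by 3 and consonants shift forward by 9.
On pal: p(cons)+9=y, a(vowel)+3=d, l(cons)+9=u.

ydu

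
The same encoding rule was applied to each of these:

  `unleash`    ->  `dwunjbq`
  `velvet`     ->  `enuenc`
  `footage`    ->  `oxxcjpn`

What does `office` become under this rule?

It's a constant shift of +9 (ROT9).
Applying it to office: o+9=x, f+9=o, f+9=o, i+9=r, c+9=l, e+9=n.

xoorln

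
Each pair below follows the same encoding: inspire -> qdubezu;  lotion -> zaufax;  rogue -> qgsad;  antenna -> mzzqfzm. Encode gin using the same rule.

zus

The output letters match the input read backwards, each shifted +12: inspire reversed is eripsni. Read the word backwards and shift each letter +12.
For gin: reverse → nig; then shift: n+12=z, i+12=u, g+12=s.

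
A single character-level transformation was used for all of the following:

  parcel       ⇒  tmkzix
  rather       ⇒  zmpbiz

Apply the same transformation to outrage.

The output letters match the input read backwards, each shifted +8: parcel reversed is lecrap. Two steps: reverse the string, then apply a Caesar shift of +8.
On outrage: reverse → egartuo; then shift: e+8=m, g+8=o, a+8=i, r+8=z, t+8=b, u+8=c, o+8=w.

moizbcw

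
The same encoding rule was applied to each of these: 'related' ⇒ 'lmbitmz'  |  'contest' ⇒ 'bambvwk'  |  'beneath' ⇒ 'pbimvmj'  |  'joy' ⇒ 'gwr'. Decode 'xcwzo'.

group

The output letters match the input read backwards, each shifted +8: related reversed is detaler. The word is reversed, then every letter is shifted forward by 8.
Reversing it on xcwzo: shift back: x−8=p, c−8=u, w−8=o, z−8=r, o−8=g → puorg; then reverse → group.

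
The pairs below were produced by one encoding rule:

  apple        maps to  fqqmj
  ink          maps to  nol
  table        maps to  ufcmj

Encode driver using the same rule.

The shift depends on letter class: consonant p→q is +1, but vowel a→f is +5. Vowels shift forward by 5 and consonants shift forward by 1.
Applying it to driver: d(cons)+1=e, r(cons)+1=s, i(vowel)+5=n, v(cons)+1=w, e(vowel)+5=j, r(cons)+1=s.

esnwjs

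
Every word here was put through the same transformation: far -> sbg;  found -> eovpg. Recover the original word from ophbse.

dragon

The output letters match the input read backwards, each shifted +1: far reversed is raf. Read the word backwards and shift each letter +1.
Decoding ophbse: shift back: o−1=n, p−1=o, h−1=g, b−1=a, s−1=r, e−1=d → nogard; then reverse → dragon.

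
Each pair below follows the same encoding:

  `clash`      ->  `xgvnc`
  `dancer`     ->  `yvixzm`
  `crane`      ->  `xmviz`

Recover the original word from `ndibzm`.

singer

Compare letters: c→x is +21, l→g is +21, a→v is +21 — a constant shift. Every letter moves 21 places later in the alphabet, wrapping around z→a.
Reversing it on ndibzm: n−21=s, d−21=i, i−21=n, b−21=g, z−21=e, m−21=r.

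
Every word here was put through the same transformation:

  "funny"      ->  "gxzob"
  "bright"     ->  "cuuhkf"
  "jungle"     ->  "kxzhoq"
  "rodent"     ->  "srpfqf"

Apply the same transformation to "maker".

Shifts by position in funny: pos 0: f→g (+1), pos 1: u→x (+3), pos 2: n→z (+12), pos 3: n→o (+1), pos 4: y→b (+3) — repeating every 3. The shifts repeat in a cycle of length 3: positions 0,1,… shift by +1, +3, +12, then the pattern repeats.
On maker: m+1=n, a+3=d, k+12=w, e+1=f, r+3=u.

ndwfu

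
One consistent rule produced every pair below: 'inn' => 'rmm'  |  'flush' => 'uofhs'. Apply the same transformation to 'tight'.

grtsg

This is the alphabet-reversal cipher (Atbash): a becomes z, b becomes y, etc.
For tight: t↔g, i↔r, g↔t, h↔s, t↔g.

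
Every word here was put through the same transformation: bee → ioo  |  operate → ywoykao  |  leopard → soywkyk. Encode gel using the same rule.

Two shifts are in play — +10 for a/e/i/o/u, +7 for every other letter.
For gel: g(cons)+7=n, e(vowel)+10=o, l(cons)+7=s.

nos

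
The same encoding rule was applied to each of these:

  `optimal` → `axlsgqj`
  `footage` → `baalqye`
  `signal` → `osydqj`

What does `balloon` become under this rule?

Treating letters as 0–25, the rule is x ↦ 23x + 16 (mod 26).
For balloon: b(1)→23·1+16≡13=n; a(0)→23·0+16≡16=q; l(11)→23·11+16≡9=j; l(11)→23·11+16≡9=j; o(14)→23·14+16≡0=a; o(14)→23·14+16≡0=a; n(13)→23·13+16≡3=d (all mod 26).

nqjjaad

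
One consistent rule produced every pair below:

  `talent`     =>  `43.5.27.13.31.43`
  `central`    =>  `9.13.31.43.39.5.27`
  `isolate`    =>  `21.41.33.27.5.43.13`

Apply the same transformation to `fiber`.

Each letter becomes 2×(its alphabet position, a=1..z=26) + 3.
On fiber: f=6→15, i=9→21, b=2→7, e=5→13, r=18→39.

15.21.7.13.39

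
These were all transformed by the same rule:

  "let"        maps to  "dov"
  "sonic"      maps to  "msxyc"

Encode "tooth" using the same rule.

The output letters match the input read backwards, each shifted +10: let reversed is tel. Read the word backwards and shift each letter +10.
On tooth: reverse → htoot; then shift: h+10=r, t+10=d, o+10=y, o+10=y, t+10=d.

rdyyd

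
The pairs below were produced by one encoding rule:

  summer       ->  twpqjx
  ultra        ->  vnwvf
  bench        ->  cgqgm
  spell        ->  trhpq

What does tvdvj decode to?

stare

In summer: s→t is +1, u→w is +2, m→p is +3, m→q is +4 — the shift increases by 1 each position. The shift increases by 1 at each position, starting from +1: 1, 2, 3, ….
Reversing it on tvdvj: t−1=s, v−2=t, d−3=a, v−4=r, j−5=e.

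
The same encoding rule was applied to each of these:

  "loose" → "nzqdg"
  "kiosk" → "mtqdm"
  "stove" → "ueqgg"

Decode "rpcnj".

peach

Shifts by position in loose: pos 0: l→n (+2), pos 1: o→z (+11), pos 2: o→q (+2), pos 3: s→d (+11) — repeating every 2. A repeating key of period 2 is used — shifts +2, +11 over and over.
Reversing it on rpcnj: r−2=p, p−11=e, c−2=a, n−11=c, j−2=h.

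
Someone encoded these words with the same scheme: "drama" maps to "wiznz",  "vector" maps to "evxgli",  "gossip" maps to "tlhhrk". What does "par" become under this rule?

Each pair mirrors across the alphabet (d↔w, r↔i, a↔z): positions sum to 25. Each letter is replaced by its mirror in the alphabet: a↔z, b↔y, c↔x, and so on (the Atbash cipher).
On par: p↔k, a↔z, r↔i.

kzi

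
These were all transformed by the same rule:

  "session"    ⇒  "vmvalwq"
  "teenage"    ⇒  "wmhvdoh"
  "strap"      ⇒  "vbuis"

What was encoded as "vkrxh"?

scope

The shifts repeat in a cycle of length 2: positions 0,1,… shift by +3, +8, then the pattern repeats.
Reversing it on vkrxh: v−3=s, k−8=c, r−3=o, x−8=p, h−3=e.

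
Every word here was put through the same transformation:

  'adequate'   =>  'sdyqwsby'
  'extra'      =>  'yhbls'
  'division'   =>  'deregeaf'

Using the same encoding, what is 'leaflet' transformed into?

pystpyb

Each letter's alphabet position (a=0..z=25) is mapped through 21·x+18 mod 26 — an affine cipher.
For leaflet: l(11)→21·11+18≡15=p; e(4)→21·4+18≡24=y; a(0)→21·0+18≡18=s; f(5)→21·5+18≡19=t; l(11)→21·11+18≡15=p; e(4)→21·4+18≡24=y; t(19)→21·19+18≡1=b (all mod 26).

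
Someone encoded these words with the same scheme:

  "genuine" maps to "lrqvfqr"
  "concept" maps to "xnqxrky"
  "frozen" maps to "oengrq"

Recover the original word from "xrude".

cedar

g(6)→l(11) and e(4)→r(17) fit y≡23x+3 (mod 26); the inverse of 23 mod 26 is 17. This is an affine cipher: with a=0,…,z=25, each position x becomes (23x+3) mod 26.
Decoding xrude: x(23)→17·(23−3)≡2=c; r(17)→17·(17−3)≡4=e; u(20)→17·(20−3)≡3=d; d(3)→17·(3−3)≡0=a; e(4)→17·(4−3)≡17=r (all mod 26).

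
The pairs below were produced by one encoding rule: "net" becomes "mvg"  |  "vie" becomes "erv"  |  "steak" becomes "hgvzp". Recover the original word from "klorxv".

police

Each pair mirrors across the alphabet (n↔m, e↔v, t↔g): positions sum to 25. This is the alphabet-reversal cipher (Atbash): a becomes z, b becomes y, etc.
Decoding klorxv: k↔p, l↔o, o↔l, r↔i, x↔c, v↔e.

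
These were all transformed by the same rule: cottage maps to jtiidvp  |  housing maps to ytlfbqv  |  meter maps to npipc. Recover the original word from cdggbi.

rabbit

c(2)→j(9) and o(14)→t(19) fit y≡3x+3 (mod 26); the inverse of 3 mod 26 is 9. This is an affine cipher: with a=0,…,z=25, each position x becomes (3x+3) mod 26.
Undoing it on cdggbi: c(2)→9·(2−3)≡17=r; d(3)→9·(3−3)≡0=a; g(6)→9·(6−3)≡1=b; g(6)→9·(6−3)≡1=b; b(1)→9·(1−3)≡8=i; i(8)→9·(8−3)≡19=t (all mod 26).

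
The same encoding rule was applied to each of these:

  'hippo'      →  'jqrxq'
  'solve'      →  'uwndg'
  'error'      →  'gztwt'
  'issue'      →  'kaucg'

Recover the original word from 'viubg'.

taste

A repeating key of period 2 is used — shifts +2, +8 over and over.
Decoding viubg: v−2=t, i−8=a, u−2=s, b−8=t, g−2=e.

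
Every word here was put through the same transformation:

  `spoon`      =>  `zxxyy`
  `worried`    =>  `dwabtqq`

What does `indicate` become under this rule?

pvmsnmgs

In spoon: s→z is +7, p→x is +8, o→x is +9, o→y is +10 — the shift increases by 1 each position. The shift increases by 1 at each position, starting from +7: 7, 8, 9, ….
Applying it to indicate: i+7=p, n+8=v, d+9=m, i+10=s, c+11=n, a+12=m, t+13=g, e+14=s.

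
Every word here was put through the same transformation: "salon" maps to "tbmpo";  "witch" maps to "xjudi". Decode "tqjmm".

spill

Each letter is shifted forward by 1 in the alphabet (a Caesar shift of +1).
Decoding tqjmm: t−1=s, q−1=p, j−1=i, m−1=l, m−1=l.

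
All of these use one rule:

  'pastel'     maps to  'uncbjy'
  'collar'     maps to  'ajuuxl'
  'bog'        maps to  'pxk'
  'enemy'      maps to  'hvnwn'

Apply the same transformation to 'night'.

cqprw

The output letters match the input read backwards, each shifted +9: pastel reversed is letsap. Two steps: reverse the string, then apply a Caesar shift of +9.
On night: reverse → thgin; then shift: t+9=c, h+9=q, g+9=p, i+9=r, n+9=w.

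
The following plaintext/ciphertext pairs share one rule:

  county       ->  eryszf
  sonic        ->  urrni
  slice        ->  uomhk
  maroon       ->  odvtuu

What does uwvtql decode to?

stroke

In county: c→e is +2, o→r is +3, u→y is +4, n→s is +5 — the shift increases by 1 each position. Each letter shifts forward by (position + 2), i.e. 2, 3, 4, … — the shift grows by one for each successive letter.
Undoing it on uwvtql: u−2=s, w−3=t, v−4=r, t−5=o, q−6=k, l−7=e.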